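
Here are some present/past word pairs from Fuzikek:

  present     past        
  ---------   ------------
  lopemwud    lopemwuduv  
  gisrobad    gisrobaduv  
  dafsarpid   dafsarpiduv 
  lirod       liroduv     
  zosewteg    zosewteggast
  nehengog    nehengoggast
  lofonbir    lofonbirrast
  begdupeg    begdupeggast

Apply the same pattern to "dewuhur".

dewuhurrast

lirod and nehengog both have last vowel 'o' yet inflect differently (liroduv, nehengoggast), so the last vowel is not what conditions the rule; the final letter is.
"dewuhur" ends in -r. The one such stem in the data (lofonbir → lofonbirrast) doubles the final consonant and adds -ast (as do zosewteg, nehengog), so the same rule applies.
So dewuhur → dewuhurrast.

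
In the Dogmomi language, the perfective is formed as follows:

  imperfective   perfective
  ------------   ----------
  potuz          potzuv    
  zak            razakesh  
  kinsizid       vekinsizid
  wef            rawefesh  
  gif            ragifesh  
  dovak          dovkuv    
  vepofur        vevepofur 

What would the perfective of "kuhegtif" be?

vekuhegtif

"kuhegtif" has 3 vowels. The stems with 3 vowels (vepofur → vevepofur, kinsizid → vekinsizid) add the prefix ve-.
The other patterns: stems with 1 vowel add ra- … -esh around the stem; stems with 2 vowels delete the last vowel and add -uv.
So kuhegtif → vekuhegtif.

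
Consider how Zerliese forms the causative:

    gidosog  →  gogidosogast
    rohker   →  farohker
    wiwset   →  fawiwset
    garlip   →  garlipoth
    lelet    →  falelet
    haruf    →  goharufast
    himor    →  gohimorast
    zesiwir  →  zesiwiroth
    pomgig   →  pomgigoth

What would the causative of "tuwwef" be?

fatuwwef

zesiwir and rohker both end in -r yet inflect differently (zesiwiroth, farohker), so the final letter is not what conditions the rule; the last vowel is.
"tuwwef" has last vowel 'e'. The stems whose last vowel is 'e' (wiwset → fawiwset, lelet → falelet, rohker → farohker) add the prefix fa-.
The other patterns: stems whose last vowel is 'i' add -oth; stems whose last vowel is 'o' or 'u' add go- … -ast around the stem.
So tuwwef → fatuwwef.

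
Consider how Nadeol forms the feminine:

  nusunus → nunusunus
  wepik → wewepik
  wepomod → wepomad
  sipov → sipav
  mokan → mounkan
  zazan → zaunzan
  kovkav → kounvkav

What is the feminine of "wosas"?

wounsas

sipov and kovkav both end in -v yet inflect differently (sipav, kounvkav), so the final letter is not what conditions the rule; the last vowel is.
"wosas" has last vowel 'a'. The stems whose last vowel is 'a' (mokan → mounkan, zazan → zaunzan, kovkav → kounvkav) insert -un- after the first vowel.
The other patterns: stems whose last vowel is 'i' or 'u' repeat the first consonant+vowel as a prefix; stems whose last vowel is 'o' change the last vowel to 'a'.
So wosas → wounsas.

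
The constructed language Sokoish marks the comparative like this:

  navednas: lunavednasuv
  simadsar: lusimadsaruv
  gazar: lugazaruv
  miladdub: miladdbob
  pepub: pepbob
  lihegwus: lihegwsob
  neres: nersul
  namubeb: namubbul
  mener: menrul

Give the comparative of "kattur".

"kattur" has last vowel 'u'. The stems whose last vowel is 'u' (miladdub → miladdbob, pepub → pepbob, lihegwus → lihegwsob) delete the last vowel and add -ob.
The other patterns: stems whose last vowel is 'a' add lu- … -uv around the stem; stems whose last vowel is 'e' delete the last vowel and add -ul.
So kattur → kattrob.

kattrob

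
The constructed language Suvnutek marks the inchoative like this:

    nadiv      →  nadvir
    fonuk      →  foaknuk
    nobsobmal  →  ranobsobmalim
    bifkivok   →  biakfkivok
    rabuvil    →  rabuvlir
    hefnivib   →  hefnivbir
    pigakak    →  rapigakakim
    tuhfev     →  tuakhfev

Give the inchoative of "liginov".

liakginov

nobsobmal and rabuvil both end in -l yet inflect differently (ranobsobmalim, rabuvlir), so the final letter is not what conditions the rule; the last vowel is.
"liginov" has last vowel 'o'. The one such stem in the data (bifkivok → biakfkivok) inserts -ak- after the first vowel (as do tuhfev, fonuk), so the same rule applies.
So liginov → liakginov.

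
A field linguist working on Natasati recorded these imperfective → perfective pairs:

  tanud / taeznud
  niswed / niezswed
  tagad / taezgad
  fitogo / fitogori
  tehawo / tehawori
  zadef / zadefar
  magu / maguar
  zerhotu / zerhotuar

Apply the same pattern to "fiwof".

niswed and zadef both have last vowel 'e' yet inflect differently (niezswed, zadefar), so the last vowel is not what conditions the rule; the final letter is.
"fiwof" ends in -f. The one such stem in the data (zadef → zadefar) adds -ar, so the same rule applies.
The other patterns: stems ending in -d insert -ez- after the first vowel; stems ending in -o drop the final letter and add -ori.
So fiwof → fiwofar.

fiwofar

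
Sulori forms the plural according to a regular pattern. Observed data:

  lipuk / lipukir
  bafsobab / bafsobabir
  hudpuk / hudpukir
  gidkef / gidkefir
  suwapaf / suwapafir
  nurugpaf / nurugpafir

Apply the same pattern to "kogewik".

Every pair shown (lipuk → lipukir, bafsobab → bafsobabir, hudpuk → hudpukir, …) follows the same rule: add -ir.
So kogewik → kogewikir.

kogewikir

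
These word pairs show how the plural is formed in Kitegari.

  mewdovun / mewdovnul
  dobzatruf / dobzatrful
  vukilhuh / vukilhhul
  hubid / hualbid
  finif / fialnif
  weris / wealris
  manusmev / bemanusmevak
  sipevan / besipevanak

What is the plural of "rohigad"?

"rohigad" has last vowel 'a'. The one such stem in the data (sipevan → besipevanak) adds be- … -ak around the stem, so the same rule applies.
The other patterns: stems whose last vowel is 'u' delete the last vowel and add -ul; stems whose last vowel is 'i' insert -al- after the first vowel.
So rohigad → berohigadak.

berohigadak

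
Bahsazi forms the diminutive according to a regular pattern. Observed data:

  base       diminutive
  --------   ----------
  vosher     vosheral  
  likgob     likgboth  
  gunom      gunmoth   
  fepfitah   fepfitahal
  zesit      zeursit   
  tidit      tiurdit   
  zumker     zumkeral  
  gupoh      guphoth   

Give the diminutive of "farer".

fareral

fepfitah and gupoh both end in -h yet inflect differently (fepfitahal, guphoth), so the final letter is not what conditions the rule; the last vowel is.
"farer" has last vowel 'e'. The stems whose last vowel is 'e' (vosher → vosheral, zumker → zumkeral) add -al.
So farer → fareral.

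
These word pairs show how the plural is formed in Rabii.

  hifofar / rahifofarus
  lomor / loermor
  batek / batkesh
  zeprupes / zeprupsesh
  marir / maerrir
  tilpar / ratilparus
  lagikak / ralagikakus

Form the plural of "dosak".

hifofar and lomor both end in -r yet inflect differently (rahifofarus, loermor), so the final letter is not what conditions the rule; the last vowel is.
"dosak" has last vowel 'a'. The stems whose last vowel is 'a' (lagikak → ralagikakus, hifofar → rahifofarus, tilpar → ratilparus) add ra- … -us around the stem.
The other patterns: stems whose last vowel is 'i' or 'o' insert -er- after the first vowel; stems whose last vowel is 'e' delete the last vowel and add -esh.
So dosak → radosakus.

radosakus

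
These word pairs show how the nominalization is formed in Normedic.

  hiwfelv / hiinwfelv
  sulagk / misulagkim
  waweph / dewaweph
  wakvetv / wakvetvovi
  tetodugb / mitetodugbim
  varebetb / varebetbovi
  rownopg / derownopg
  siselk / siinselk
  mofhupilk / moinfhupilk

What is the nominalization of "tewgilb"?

"tewgilb" has second-to-last letter 'l'. The stems whose second-to-last letter is 'l' (mofhupilk → moinfhupilk, siselk → siinselk, hiwfelv → hiinwfelv) insert -in- after the first vowel.
The other patterns: stems whose second-to-last letter is 'g' add mi- … -im around the stem; stems whose second-to-last letter is 'p' add the prefix de-; stems whose second-to-last letter is 't' add -ovi.
So tewgilb → teinwgilb.

teinwgilb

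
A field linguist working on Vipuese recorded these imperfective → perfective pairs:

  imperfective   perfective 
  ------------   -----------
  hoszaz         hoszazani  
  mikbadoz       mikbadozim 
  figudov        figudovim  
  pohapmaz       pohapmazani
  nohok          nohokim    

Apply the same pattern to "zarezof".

hoszaz and mikbadoz both end in -z yet inflect differently (hoszazani, mikbadozim), so the final letter is not what conditions the rule; the last vowel is.
"zarezof" has last vowel 'o'. The stems whose last vowel is 'o' (nohok → nohokim, mikbadoz → mikbadozim, figudov → figudovim) add -im.
The other pattern: stems whose last vowel is 'a' add -ani.
So zarezof → zarezofim.

zarezofim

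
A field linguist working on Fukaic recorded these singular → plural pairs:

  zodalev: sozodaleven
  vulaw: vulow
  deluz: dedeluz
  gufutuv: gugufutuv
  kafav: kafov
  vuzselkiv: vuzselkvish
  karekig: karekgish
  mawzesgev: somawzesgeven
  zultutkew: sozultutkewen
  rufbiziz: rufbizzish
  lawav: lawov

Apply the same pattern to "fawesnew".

kafav and gufutuv both end in -v yet inflect differently (kafov, gugufutuv), so the final letter is not what conditions the rule; the last vowel is.
"fawesnew" has last vowel 'e'. The stems whose last vowel is 'e' (zodalev → sozodaleven, mawzesgev → somawzesgeven, zultutkew → sozultutkewen) add so- … -en around the stem.
The other patterns: stems whose last vowel is 'a' change the last vowel to 'o'; stems whose last vowel is 'u' repeat the first consonant+vowel as a prefix; stems whose last vowel is 'i' delete the last vowel and add -ish.
So fawesnew → sofawesnewen.

sofawesnewen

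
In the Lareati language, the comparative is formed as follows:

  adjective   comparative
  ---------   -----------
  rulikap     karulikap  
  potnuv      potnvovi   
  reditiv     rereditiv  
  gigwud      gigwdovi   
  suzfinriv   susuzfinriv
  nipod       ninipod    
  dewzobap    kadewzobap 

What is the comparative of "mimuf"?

mimfovi

gigwud and nipod both end in -d yet inflect differently (gigwdovi, ninipod), so the final letter is not what conditions the rule; the last vowel is.
"mimuf" has last vowel 'u'. The stems whose last vowel is 'u' (gigwud → gigwdovi, potnuv → potnvovi) delete the last vowel and add -ovi.
The other patterns: stems whose last vowel is 'a' add the prefix ka-; stems whose last vowel is 'i' or 'o' repeat the first consonant+vowel as a prefix.
So mimuf → mimfovi.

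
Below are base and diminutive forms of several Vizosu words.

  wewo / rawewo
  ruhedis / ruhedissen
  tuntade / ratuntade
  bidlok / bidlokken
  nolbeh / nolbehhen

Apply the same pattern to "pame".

rapame

"pame" ends in a vowel. The stems ending in a vowel (wewo → rawewo, tuntade → ratuntade) add the prefix ra-.
The other pattern: stems ending in a consonant double the final consonant and add -en.
So pame → rapame.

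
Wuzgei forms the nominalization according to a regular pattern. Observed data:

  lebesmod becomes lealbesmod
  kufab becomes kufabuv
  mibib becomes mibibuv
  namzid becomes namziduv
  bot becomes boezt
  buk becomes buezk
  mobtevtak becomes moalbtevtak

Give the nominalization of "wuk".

wuezk

"wuk" has 1 vowel. The stems with 1 vowel (bot → boezt, buk → buezk) insert -ez- after the first vowel.
The other patterns: stems with 2 vowels add -uv; stems with 3 vowels insert -al- after the first vowel.
So wuk → wuezk.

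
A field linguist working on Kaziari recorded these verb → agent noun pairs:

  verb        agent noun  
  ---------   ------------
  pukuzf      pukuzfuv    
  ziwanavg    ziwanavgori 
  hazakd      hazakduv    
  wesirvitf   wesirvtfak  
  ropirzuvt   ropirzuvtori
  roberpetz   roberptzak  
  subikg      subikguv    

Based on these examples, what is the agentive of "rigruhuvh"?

rigruhuvhori

wesirvitf and pukuzf both end in -f yet inflect differently (wesirvtfak, pukuzfuv), so the final letter is not what conditions the rule; the second-to-last letter is.
"rigruhuvh" has second-to-last letter 'v'. The stems whose second-to-last letter is 'v' (ziwanavg → ziwanavgori, ropirzuvt → ropirzuvtori) add -ori.
So rigruhuvh → rigruhuvhori.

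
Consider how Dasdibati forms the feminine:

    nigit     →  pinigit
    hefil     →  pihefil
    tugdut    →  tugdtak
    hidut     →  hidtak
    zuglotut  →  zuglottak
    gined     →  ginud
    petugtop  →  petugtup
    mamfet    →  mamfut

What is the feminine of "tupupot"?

tupuput

"tupupot" has last vowel 'o'. The one such stem in the data (petugtop → petugtup) changes the last vowel to 'u' (as do gined, mamfet), so the same rule applies.
So tupupot → tupuput.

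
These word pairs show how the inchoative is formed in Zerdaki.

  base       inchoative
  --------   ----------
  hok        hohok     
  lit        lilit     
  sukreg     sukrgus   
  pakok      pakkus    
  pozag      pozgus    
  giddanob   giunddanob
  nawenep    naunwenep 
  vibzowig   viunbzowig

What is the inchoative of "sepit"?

septus

"sepit" has 2 vowels. The stems with 2 vowels (sukreg → sukrgus, pakok → pakkus, pozag → pozgus) delete the last vowel and add -us.
The other patterns: stems with 1 vowel repeat the first consonant+vowel as a prefix; stems with 3 vowels insert -un- after the first vowel.
So sepit → septus.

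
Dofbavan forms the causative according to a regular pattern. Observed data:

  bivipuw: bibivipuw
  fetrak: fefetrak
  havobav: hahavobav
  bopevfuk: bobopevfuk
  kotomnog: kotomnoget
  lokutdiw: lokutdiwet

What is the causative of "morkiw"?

morkiwet

"morkiw" has last vowel 'i'. The one such stem in the data (lokutdiw → lokutdiwet) adds -et, so the same rule applies.
The other pattern: stems whose last vowel is 'a' or 'u' repeat the first consonant+vowel as a prefix.
So morkiw → morkiwet.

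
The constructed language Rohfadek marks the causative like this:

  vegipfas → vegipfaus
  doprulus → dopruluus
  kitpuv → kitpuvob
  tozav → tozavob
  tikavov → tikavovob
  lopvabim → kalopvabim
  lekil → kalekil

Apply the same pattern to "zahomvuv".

zahomvuvob

doprulus and kitpuv both have last vowel 'u' yet inflect differently (dopruluus, kitpuvob), so the last vowel is not what conditions the rule; the final letter is.
"zahomvuv" ends in -v. The stems ending in -v (kitpuv → kitpuvob, tozav → tozavob, tikavov → tikavovob) add -ob.
So zahomvuv → zahomvuvob.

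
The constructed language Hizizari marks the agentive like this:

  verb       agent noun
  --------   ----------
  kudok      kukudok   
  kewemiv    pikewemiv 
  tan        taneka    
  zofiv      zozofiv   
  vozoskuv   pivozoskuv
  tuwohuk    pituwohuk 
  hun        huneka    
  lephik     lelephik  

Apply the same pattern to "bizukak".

zofiv and vozoskuv both end in -v yet inflect differently (zozofiv, pivozoskuv), so the final letter is not what conditions the rule; the number of vowels is.
"bizukak" has 3 vowels. The stems with 3 vowels (vozoskuv → pivozoskuv, kewemiv → pikewemiv, tuwohuk → pituwohuk) add the prefix pi-.
So bizukak → pibizukak.

pibizukak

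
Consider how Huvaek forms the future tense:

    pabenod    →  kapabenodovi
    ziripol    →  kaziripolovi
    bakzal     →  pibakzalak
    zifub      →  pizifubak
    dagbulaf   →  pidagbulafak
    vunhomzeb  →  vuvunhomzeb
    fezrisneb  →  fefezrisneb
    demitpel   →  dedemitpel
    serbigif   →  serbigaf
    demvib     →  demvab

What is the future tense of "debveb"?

dedebveb

ziripol and bakzal both end in -l yet inflect differently (kaziripolovi, pibakzalak), so the final letter is not what conditions the rule; the last vowel is.
"debveb" has last vowel 'e'. The stems whose last vowel is 'e' (vunhomzeb → vuvunhomzeb, fezrisneb → fefezrisneb, demitpel → dedemitpel) repeat the first consonant+vowel as a prefix.
So debveb → dedebveb.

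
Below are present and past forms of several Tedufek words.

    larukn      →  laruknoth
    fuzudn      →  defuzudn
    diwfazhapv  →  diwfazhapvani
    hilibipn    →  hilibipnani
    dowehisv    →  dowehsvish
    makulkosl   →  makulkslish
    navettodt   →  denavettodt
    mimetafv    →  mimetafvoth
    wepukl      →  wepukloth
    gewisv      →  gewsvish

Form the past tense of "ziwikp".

ziwikpoth

hilibipn and fuzudn both end in -n yet inflect differently (hilibipnani, defuzudn), so the final letter is not what conditions the rule; the second-to-last letter is.
"ziwikp" has second-to-last letter 'k'. The stems whose second-to-last letter is 'k' (wepukl → wepukloth, larukn → laruknoth) add -oth.
So ziwikp → ziwikpoth.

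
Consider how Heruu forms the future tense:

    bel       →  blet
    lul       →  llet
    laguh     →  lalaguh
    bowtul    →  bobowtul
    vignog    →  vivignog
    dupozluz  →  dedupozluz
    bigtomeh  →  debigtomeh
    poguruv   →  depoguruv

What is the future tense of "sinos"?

sisinos

bel and bowtul both end in -l yet inflect differently (blet, bobowtul), so the final letter is not what conditions the rule; the number of vowels is.
"sinos" has 2 vowels. The stems with 2 vowels (laguh → lalaguh, bowtul → bobowtul, vignog → vivignog) repeat the first consonant+vowel as a prefix.
So sinos → sisinos.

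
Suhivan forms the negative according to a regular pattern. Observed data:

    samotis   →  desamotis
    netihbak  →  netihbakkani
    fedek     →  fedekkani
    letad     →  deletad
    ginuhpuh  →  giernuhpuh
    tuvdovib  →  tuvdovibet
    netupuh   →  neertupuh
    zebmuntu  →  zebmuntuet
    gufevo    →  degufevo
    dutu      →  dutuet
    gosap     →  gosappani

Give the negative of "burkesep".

burkeseppani

netupuh and zebmuntu both have last vowel 'u' yet inflect differently (neertupuh, zebmuntuet), so the last vowel is not what conditions the rule; the final letter is.
"burkesep" ends in -p. The one such stem in the data (gosap → gosappani) doubles the final consonant and adds -ani (as do netihbak, fedek), so the same rule applies.
The other patterns: stems ending in -h insert -er- after the first vowel; stems ending in -b or -u add -et; stems ending in -d, -o or -s add the prefix de-.
So burkesep → burkeseppani.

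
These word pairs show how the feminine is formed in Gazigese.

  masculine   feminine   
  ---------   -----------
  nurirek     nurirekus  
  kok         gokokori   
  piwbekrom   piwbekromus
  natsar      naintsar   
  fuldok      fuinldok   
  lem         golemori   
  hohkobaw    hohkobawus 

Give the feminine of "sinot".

siinnot

kok and fuldok both end in -k yet inflect differently (gokokori, fuinldok), so the final letter is not what conditions the rule; the number of vowels is.
"sinot" has 2 vowels. The stems with 2 vowels (natsar → naintsar, fuldok → fuinldok) insert -in- after the first vowel.
So sinot → siinnot.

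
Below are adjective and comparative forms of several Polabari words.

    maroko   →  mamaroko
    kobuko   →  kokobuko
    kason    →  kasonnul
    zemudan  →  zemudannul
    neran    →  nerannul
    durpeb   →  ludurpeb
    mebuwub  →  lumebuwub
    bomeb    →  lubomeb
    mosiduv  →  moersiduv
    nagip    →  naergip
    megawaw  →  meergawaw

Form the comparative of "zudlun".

zudlunnul

maroko and kason both have last vowel 'o' yet inflect differently (mamaroko, kasonnul), so the last vowel is not what conditions the rule; the final letter is.
"zudlun" ends in -n. The stems ending in -n (kason → kasonnul, zemudan → zemudannul, neran → nerannul) double the final consonant and add -ul.
So zudlun → zudlunnul.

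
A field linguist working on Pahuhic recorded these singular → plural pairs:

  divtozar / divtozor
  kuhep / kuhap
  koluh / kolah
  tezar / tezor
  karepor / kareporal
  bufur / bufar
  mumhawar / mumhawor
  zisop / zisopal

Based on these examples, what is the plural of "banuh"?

bufur and divtozar both end in -r yet inflect differently (bufar, divtozor), so the final letter is not what conditions the rule; the last vowel is.
"banuh" has last vowel 'u'. The stems whose last vowel is 'u' (koluh → kolah, bufur → bufar) change the last vowel to 'a'.
The other patterns: stems whose last vowel is 'a' change the last vowel to 'o'; stems whose last vowel is 'o' add -al.
So banuh → banah.

banah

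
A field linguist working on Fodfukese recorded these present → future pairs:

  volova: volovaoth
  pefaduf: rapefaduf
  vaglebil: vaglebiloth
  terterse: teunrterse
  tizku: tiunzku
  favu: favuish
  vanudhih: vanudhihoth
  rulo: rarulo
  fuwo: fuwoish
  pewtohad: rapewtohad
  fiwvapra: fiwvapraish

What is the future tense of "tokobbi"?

favu and tizku both end in -u yet inflect differently (favuish, tiunzku), so the final letter is not what conditions the rule; the first letter is.
"tokobbi" begins with t-. The stems beginning with t- (tizku → tiunzku, terterse → teunrterse) insert -un- after the first vowel.
The other patterns: stems beginning with f- add -ish; stems beginning with v- add -oth; stems beginning with p- or r- add the prefix ra-.
So tokobbi → tounkobbi.

tounkobbi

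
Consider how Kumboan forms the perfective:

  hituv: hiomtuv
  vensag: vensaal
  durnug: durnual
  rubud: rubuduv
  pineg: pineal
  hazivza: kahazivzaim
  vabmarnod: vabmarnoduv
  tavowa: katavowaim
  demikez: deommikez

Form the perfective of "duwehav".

"duwehav" ends in -v. The one such stem in the data (hituv → hiomtuv) inserts -om- after the first vowel (as does demikez), so the same rule applies.
So duwehav → duomwehav.

duomwehav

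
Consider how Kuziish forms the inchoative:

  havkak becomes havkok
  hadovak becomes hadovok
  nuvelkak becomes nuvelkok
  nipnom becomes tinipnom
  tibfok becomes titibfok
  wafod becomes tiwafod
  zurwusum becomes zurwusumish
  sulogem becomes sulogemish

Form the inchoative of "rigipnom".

havkak and tibfok both end in -k yet inflect differently (havkok, titibfok), so the final letter is not what conditions the rule; the last vowel is.
"rigipnom" has last vowel 'o'. The stems whose last vowel is 'o' (nipnom → tinipnom, tibfok → titibfok, wafod → tiwafod) add the prefix ti-.
The other patterns: stems whose last vowel is 'a' change the last vowel to 'o'; stems whose last vowel is 'e' or 'u' add -ish.
So rigipnom → tirigipnom.

tirigipnom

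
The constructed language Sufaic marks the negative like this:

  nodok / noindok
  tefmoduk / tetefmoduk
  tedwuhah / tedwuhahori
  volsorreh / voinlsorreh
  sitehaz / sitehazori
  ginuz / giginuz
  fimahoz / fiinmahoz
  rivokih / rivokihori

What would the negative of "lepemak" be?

"lepemak" has last vowel 'a'. The stems whose last vowel is 'a' (sitehaz → sitehazori, tedwuhah → tedwuhahori) add -ori.
The other patterns: stems whose last vowel is 'u' repeat the first consonant+vowel as a prefix; stems whose last vowel is 'e' or 'o' insert -in- after the first vowel.
So lepemak → lepemakori.

lepemakori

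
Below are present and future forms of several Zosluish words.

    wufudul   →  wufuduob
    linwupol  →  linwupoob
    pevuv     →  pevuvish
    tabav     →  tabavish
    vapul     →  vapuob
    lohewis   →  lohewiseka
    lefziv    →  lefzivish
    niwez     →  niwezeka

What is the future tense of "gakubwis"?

vapul and pevuv both have last vowel 'u' yet inflect differently (vapuob, pevuvish), so the last vowel is not what conditions the rule; the final letter is.
"gakubwis" ends in -s. The one such stem in the data (lohewis → lohewiseka) adds -eka, so the same rule applies.
So gakubwis → gakubwiseka.

gakubwiseka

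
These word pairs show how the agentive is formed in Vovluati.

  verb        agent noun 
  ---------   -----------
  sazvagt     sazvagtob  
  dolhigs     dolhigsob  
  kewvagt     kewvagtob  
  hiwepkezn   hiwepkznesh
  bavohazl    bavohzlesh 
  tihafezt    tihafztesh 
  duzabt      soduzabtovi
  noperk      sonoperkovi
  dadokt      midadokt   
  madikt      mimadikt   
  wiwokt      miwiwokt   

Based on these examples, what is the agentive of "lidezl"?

lidzlesh

sazvagt and tihafezt both end in -t yet inflect differently (sazvagtob, tihafztesh), so the final letter is not what conditions the rule; the second-to-last letter is.
"lidezl" has second-to-last letter 'z'. The stems whose second-to-last letter is 'z' (hiwepkezn → hiwepkznesh, bavohazl → bavohzlesh, tihafezt → tihafztesh) delete the last vowel and add -esh.
So lidezl → lidzlesh.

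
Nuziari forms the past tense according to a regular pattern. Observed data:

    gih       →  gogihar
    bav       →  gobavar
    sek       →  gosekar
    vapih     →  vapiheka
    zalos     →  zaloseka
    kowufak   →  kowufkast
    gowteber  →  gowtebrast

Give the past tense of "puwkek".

puwkekeka

gih and vapih both end in -h yet inflect differently (gogihar, vapiheka), so the final letter is not what conditions the rule; the number of vowels is.
"puwkek" has 2 vowels. The stems with 2 vowels (vapih → vapiheka, zalos → zaloseka) add -eka.
The other patterns: stems with 1 vowel add go- … -ar around the stem; stems with 3 vowels delete the last vowel and add -ast.
So puwkek → puwkekeka.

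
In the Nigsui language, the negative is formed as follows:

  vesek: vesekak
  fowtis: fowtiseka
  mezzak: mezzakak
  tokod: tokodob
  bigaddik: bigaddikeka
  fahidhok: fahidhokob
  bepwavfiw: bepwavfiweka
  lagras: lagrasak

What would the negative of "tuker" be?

bigaddik and fahidhok both end in -k yet inflect differently (bigaddikeka, fahidhokob), so the final letter is not what conditions the rule; the last vowel is.
"tuker" has last vowel 'e'. The one such stem in the data (vesek → vesekak) adds -ak, so the same rule applies.
So tuker → tukerak.

tukerak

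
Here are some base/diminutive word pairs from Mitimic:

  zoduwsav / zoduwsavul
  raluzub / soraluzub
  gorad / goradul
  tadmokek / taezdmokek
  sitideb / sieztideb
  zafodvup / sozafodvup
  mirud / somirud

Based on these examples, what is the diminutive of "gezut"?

mirud and gorad both end in -d yet inflect differently (somirud, goradul), so the final letter is not what conditions the rule; the last vowel is.
"gezut" has last vowel 'u'. The stems whose last vowel is 'u' (mirud → somirud, raluzub → soraluzub, zafodvup → sozafodvup) add the prefix so-.
The other patterns: stems whose last vowel is 'a' add -ul; stems whose last vowel is 'e' insert -ez- after the first vowel.
So gezut → sogezut.

sogezut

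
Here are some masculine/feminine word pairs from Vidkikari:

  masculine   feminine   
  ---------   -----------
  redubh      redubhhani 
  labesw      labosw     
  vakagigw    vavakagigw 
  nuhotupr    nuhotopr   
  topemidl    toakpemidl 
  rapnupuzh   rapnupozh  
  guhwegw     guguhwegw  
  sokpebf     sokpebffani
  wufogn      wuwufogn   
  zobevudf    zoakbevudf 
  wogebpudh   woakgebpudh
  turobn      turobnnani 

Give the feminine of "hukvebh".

hukvebhhani

"hukvebh" has second-to-last letter 'b'. The stems whose second-to-last letter is 'b' (redubh → redubhhani, sokpebf → sokpebffani, turobn → turobnnani) double the final consonant and add -ani.
So hukvebh → hukvebhhani.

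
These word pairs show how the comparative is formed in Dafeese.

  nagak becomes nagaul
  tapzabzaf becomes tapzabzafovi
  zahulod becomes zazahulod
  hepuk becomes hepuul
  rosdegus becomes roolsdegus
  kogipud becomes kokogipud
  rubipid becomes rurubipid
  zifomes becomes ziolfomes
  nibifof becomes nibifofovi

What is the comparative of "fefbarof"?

kogipud and rosdegus both have last vowel 'u' yet inflect differently (kokogipud, roolsdegus), so the last vowel is not what conditions the rule; the final letter is.
"fefbarof" ends in -f. The stems ending in -f (tapzabzaf → tapzabzafovi, nibifof → nibifofovi) add -ovi.
The other patterns: stems ending in -d repeat the first consonant+vowel as a prefix; stems ending in -s insert -ol- after the first vowel; stems ending in -k drop the final letter and add -ul.
So fefbarof → fefbarofovi.

fefbarofovi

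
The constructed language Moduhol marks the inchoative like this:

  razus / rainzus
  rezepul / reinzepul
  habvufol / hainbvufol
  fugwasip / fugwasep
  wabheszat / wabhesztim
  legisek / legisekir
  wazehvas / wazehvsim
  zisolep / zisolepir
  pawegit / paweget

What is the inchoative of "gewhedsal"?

gewhedslim

wabheszat and pawegit both end in -t yet inflect differently (wabhesztim, paweget), so the final letter is not what conditions the rule; the last vowel is.
"gewhedsal" has last vowel 'a'. The stems whose last vowel is 'a' (wazehvas → wazehvsim, wabheszat → wabhesztim) delete the last vowel and add -im.
The other patterns: stems whose last vowel is 'i' change the last vowel to 'e'; stems whose last vowel is 'o' or 'u' insert -in- after the first vowel; stems whose last vowel is 'e' add -ir.
So gewhedsal → gewhedslim.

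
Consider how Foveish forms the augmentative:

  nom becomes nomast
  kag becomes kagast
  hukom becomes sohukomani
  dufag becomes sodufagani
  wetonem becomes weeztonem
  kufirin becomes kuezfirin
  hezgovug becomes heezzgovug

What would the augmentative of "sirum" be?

nom and hukom both end in -m yet inflect differently (nomast, sohukomani), so the final letter is not what conditions the rule; the number of vowels is.
"sirum" has 2 vowels. The stems with 2 vowels (hukom → sohukomani, dufag → sodufagani) add so- … -ani around the stem.
So sirum → sosirumani.

sosirumani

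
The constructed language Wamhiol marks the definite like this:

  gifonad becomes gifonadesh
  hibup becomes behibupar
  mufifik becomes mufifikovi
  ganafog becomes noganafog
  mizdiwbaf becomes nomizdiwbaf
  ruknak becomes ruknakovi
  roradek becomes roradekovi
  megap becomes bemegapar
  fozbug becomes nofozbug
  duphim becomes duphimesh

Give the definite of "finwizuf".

mizdiwbaf and ruknak both have last vowel 'a' yet inflect differently (nomizdiwbaf, ruknakovi), so the last vowel is not what conditions the rule; the final letter is.
"finwizuf" ends in -f. The one such stem in the data (mizdiwbaf → nomizdiwbaf) adds the prefix no-, so the same rule applies.
The other patterns: stems ending in -k add -ovi; stems ending in -p add be- … -ar around the stem; stems ending in -d or -m add -esh.
So finwizuf → nofinwizuf.

nofinwizuf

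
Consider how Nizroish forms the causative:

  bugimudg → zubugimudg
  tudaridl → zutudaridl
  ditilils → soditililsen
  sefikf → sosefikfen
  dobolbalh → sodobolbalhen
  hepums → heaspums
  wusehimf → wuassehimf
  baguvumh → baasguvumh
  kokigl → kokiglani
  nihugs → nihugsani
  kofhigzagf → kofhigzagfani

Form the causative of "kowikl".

"kowikl" has second-to-last letter 'k'. The one such stem in the data (sefikf → sosefikfen) adds so- … -en around the stem, so the same rule applies.
So kowikl → sokowiklen.

sokowiklen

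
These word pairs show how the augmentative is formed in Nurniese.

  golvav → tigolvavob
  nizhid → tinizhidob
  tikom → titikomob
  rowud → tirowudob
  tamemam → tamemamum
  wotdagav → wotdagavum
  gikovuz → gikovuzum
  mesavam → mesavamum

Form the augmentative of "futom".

tikom and tamemam both end in -m yet inflect differently (titikomob, tamemamum), so the final letter is not what conditions the rule; the number of vowels is.
"futom" has 2 vowels. The stems with 2 vowels (golvav → tigolvavob, nizhid → tinizhidob, tikom → titikomob) add ti- … -ob around the stem.
So futom → tifutomob.

tifutomob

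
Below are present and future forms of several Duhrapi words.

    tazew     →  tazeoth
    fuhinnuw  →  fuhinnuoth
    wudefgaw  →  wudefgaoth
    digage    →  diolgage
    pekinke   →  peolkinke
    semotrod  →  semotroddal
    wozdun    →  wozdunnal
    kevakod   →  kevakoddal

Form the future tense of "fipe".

tazew and digage both have last vowel 'e' yet inflect differently (tazeoth, diolgage), so the last vowel is not what conditions the rule; the final letter is.
"fipe" ends in -e. The stems ending in -e (digage → diolgage, pekinke → peolkinke) insert -ol- after the first vowel.
The other patterns: stems ending in -w drop the final letter and add -oth; stems ending in -d or -n double the final consonant and add -al.
So fipe → fiolpe.

fiolpe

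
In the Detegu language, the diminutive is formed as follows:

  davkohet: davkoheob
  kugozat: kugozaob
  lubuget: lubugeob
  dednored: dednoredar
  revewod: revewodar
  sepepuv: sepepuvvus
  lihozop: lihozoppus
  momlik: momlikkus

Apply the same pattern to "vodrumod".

vodrumodar

"vodrumod" ends in -d. The stems ending in -d (dednored → dednoredar, revewod → revewodar) add -ar.
The other patterns: stems ending in -t drop the final letter and add -ob; stems ending in -k, -p or -v double the final consonant and add -us.
So vodrumod → vodrumodar.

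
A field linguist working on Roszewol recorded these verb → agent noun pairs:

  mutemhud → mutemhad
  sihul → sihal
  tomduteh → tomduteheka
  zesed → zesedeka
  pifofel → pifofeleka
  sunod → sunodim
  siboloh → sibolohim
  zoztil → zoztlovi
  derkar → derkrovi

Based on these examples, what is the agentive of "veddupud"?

veddupad

mutemhud and zesed both end in -d yet inflect differently (mutemhad, zesedeka), so the final letter is not what conditions the rule; the last vowel is.
"veddupud" has last vowel 'u'. The stems whose last vowel is 'u' (mutemhud → mutemhad, sihul → sihal) change the last vowel to 'a'.
So veddupud → veddupad.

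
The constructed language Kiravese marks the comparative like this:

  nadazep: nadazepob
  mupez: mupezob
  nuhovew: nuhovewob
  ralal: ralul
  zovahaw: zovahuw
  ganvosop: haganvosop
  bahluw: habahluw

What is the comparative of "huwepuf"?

hahuwepuf

nuhovew and zovahaw both end in -w yet inflect differently (nuhovewob, zovahuw), so the final letter is not what conditions the rule; the last vowel is.
"huwepuf" has last vowel 'u'. The one such stem in the data (bahluw → habahluw) adds the prefix ha-, so the same rule applies.
The other patterns: stems whose last vowel is 'e' add -ob; stems whose last vowel is 'a' change the last vowel to 'u'.
So huwepuf → hahuwepuf.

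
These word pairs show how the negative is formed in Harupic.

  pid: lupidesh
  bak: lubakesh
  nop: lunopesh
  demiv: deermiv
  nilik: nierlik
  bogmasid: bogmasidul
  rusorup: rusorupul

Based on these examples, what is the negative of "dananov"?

dananovul

bak and nilik both end in -k yet inflect differently (lubakesh, nierlik), so the final letter is not what conditions the rule; the number of vowels is.
"dananov" has 3 vowels. The stems with 3 vowels (bogmasid → bogmasidul, rusorup → rusorupul) add -ul.
The other patterns: stems with 1 vowel add lu- … -esh around the stem; stems with 2 vowels insert -er- after the first vowel.
So dananov → dananovul.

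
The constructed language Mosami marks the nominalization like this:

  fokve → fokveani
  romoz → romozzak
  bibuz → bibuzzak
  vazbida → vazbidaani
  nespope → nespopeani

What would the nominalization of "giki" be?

fokve and bibuz both have 2 vowels yet inflect differently (fokveani, bibuzzak), so the number of vowels is not what conditions the rule; whether the stem ends in a vowel or a consonant is.
"giki" ends in a vowel. The stems ending in a vowel (fokve → fokveani, vazbida → vazbidaani, nespope → nespopeani) add -ani.
So giki → gikiani.

gikiani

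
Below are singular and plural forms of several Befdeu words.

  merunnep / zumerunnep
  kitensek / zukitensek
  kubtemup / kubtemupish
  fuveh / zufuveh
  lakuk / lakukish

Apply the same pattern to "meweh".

zumeweh

lakuk and kitensek both end in -k yet inflect differently (lakukish, zukitensek), so the final letter is not what conditions the rule; the last vowel is.
"meweh" has last vowel 'e'. The stems whose last vowel is 'e' (fuveh → zufuveh, kitensek → zukitensek, merunnep → zumerunnep) add the prefix zu-.
The other pattern: stems whose last vowel is 'u' add -ish.
So meweh → zumeweh.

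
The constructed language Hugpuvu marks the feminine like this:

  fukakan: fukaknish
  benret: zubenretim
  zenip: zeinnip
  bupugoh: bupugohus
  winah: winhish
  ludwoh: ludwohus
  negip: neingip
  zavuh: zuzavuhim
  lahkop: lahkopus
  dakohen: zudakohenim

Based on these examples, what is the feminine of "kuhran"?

kuhrnish

zavuh and bupugoh both end in -h yet inflect differently (zuzavuhim, bupugohus), so the final letter is not what conditions the rule; the last vowel is.
"kuhran" has last vowel 'a'. The stems whose last vowel is 'a' (fukakan → fukaknish, winah → winhish) delete the last vowel and add -ish.
So kuhran → kuhrnish.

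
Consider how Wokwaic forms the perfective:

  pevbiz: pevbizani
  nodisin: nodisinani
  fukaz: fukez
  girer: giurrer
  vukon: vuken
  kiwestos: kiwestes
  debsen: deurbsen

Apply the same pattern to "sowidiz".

debsen and nodisin both end in -n yet inflect differently (deurbsen, nodisinani), so the final letter is not what conditions the rule; the last vowel is.
"sowidiz" has last vowel 'i'. The stems whose last vowel is 'i' (nodisin → nodisinani, pevbiz → pevbizani) add -ani.
The other patterns: stems whose last vowel is 'e' insert -ur- after the first vowel; stems whose last vowel is 'a' or 'o' change the last vowel to 'e'.
So sowidiz → sowidizani.

sowidizani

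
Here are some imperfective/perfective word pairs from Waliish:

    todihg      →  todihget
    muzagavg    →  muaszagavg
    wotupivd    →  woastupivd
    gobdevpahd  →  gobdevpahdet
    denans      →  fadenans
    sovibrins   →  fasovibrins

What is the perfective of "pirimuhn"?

pirimuhnet

todihg and muzagavg both end in -g yet inflect differently (todihget, muaszagavg), so the final letter is not what conditions the rule; the second-to-last letter is.
"pirimuhn" has second-to-last letter 'h'. The stems whose second-to-last letter is 'h' (gobdevpahd → gobdevpahdet, todihg → todihget) add -et.
So pirimuhn → pirimuhnet.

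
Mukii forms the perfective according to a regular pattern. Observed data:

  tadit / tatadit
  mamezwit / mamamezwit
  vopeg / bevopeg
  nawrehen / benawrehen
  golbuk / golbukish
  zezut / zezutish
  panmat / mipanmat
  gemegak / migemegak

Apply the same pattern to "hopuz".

hopuzish

"hopuz" has last vowel 'u'. The stems whose last vowel is 'u' (golbuk → golbukish, zezut → zezutish) add -ish.
So hopuz → hopuzish.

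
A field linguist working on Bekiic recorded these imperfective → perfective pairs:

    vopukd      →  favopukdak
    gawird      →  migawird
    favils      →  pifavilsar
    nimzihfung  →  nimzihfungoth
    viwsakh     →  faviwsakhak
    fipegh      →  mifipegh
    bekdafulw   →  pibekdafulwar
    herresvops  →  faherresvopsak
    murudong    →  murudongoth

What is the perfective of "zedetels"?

fipegh and viwsakh both end in -h yet inflect differently (mifipegh, faviwsakhak), so the final letter is not what conditions the rule; the second-to-last letter is.
"zedetels" has second-to-last letter 'l'. The stems whose second-to-last letter is 'l' (favils → pifavilsar, bekdafulw → pibekdafulwar) add pi- … -ar around the stem.
So zedetels → pizedetelsar.

pizedetelsar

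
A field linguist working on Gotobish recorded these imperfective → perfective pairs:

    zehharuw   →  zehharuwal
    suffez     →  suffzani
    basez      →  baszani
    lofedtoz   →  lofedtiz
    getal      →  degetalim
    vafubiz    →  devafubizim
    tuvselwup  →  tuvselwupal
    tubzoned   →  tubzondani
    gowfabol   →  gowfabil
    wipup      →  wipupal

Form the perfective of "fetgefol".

"fetgefol" has last vowel 'o'. The stems whose last vowel is 'o' (gowfabol → gowfabil, lofedtoz → lofedtiz) change the last vowel to 'i'.
So fetgefol → fetgefil.

fetgefil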